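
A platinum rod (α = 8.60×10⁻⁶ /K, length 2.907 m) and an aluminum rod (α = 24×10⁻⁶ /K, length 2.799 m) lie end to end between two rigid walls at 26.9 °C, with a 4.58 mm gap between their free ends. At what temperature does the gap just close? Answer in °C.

T = 76.6 °C

α₁L₁ = 2.50002×10⁻⁵ m/K, α₂L₂ = 6.7176×10⁻⁵ m/K → total 9.21762×10⁻⁵ m/K
ΔT = g/(α₁L₁+α₂L₂) = 4.58×10⁻³ / 9.21762×10⁻⁵ = 49.687 K
T = 26.9 + 49.687 = 76.587 °C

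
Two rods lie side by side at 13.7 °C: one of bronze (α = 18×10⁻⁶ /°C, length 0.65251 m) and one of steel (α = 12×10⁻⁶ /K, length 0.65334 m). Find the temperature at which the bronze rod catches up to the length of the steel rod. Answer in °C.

L₁(1 + α₁ΔT) = L₂(1 + α₂ΔT) ⇒ ΔT = (L₂ − L₁)/(α₁L₁ − α₂L₂)
L₂ − L₁ = 0.65334 − 0.65251 = 8.30×10⁻⁴ m
α₁L₁ − α₂L₂ = 18×10⁻⁶×0.65251 − 12×10⁻⁶×0.65334 = 3.9051×10⁻⁶ m/K
ΔT = 8.30×10⁻⁴ / 3.9051×10⁻⁶ = 212.543 K
T = 13.7 + 212.543 = 226.243 °C

T = 226.2 °C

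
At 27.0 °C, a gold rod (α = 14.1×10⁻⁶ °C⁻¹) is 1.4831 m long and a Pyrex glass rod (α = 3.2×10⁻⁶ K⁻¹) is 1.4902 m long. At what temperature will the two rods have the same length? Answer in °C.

T = 466.8 °C

L₁(1 + α₁ΔT) = L₂(1 + α₂ΔT) ⇒ ΔT = (L₂ − L₁)/(α₁L₁ − α₂L₂)
L₂ − L₁ = 1.4902 − 1.4831 = 7.10×10⁻³ m
α₁L₁ − α₂L₂ = 14.1×10⁻⁶×1.4831 − 3.2×10⁻⁶×1.4902 = 1.614307×10⁻⁵ m/K
ΔT = 7.10×10⁻³ / 1.614307×10⁻⁵ = 439.817 K
T = 27.0 + 439.817 = 466.817 °C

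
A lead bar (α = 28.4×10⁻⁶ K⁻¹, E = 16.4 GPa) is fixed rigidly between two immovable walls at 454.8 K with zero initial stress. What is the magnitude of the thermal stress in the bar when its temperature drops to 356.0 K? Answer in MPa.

σ = 46.0 MPa

Fully constrained: the free strain ε = αΔT is blocked, so σ = Eε = EαΔT.
|ΔT| = 98.8 K
σ = 16.4×10⁹ × 28.4×10⁻⁶ × 98.8 = 4.60×10⁷ Pa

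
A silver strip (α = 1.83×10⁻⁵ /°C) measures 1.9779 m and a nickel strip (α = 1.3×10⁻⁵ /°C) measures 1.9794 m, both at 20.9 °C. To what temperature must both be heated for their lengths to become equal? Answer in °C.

T = 164.3 °C

L₁(1 + α₁ΔT) = L₂(1 + α₂ΔT) ⇒ ΔT = (L₂ − L₁)/(α₁L₁ − α₂L₂)
L₂ − L₁ = 1.9794 − 1.9779 = 1.50×10⁻³ m
α₁L₁ − α₂L₂ = 1.83×10⁻⁵×1.9779 − 1.3×10⁻⁵×1.9794 = 1.046337×10⁻⁵ m/K
ΔT = 1.50×10⁻³ / 1.046337×10⁻⁵ = 143.357 K
T = 20.9 + 143.357 = 164.257 °C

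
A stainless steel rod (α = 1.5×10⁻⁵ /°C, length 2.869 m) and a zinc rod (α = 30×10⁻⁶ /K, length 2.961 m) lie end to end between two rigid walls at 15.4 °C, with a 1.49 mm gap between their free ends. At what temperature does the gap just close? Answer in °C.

α₁L₁ = 4.3035×10⁻⁵ m/K, α₂L₂ = 8.883×10⁻⁵ m/K → total 1.31865×10⁻⁴ m/K
ΔT = g/(α₁L₁+α₂L₂) = 1.49×10⁻³ / 1.31865×10⁻⁴ = 11.299 K
T = 15.4 + 11.299 = 26.699 °C

T = 26.7 °C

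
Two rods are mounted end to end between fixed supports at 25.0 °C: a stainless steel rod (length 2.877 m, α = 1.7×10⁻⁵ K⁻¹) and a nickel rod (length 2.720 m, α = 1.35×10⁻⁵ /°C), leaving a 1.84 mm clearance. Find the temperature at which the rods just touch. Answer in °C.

α₁L₁ = 4.8909×10⁻⁵ m/K, α₂L₂ = 3.672×10⁻⁵ m/K → total 8.5629×10⁻⁵ m/K
ΔT = g/(α₁L₁+α₂L₂) = 1.84×10⁻³ / 8.5629×10⁻⁵ = 21.488 K
T = 25.0 + 21.488 = 46.488 °C

T = 46.5 °C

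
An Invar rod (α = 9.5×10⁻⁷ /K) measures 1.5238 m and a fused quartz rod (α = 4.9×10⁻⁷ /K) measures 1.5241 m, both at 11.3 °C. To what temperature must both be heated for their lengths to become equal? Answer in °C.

L₁(1 + α₁ΔT) = L₂(1 + α₂ΔT) ⇒ ΔT = (L₂ − L₁)/(α₁L₁ − α₂L₂)
L₂ − L₁ = 1.5241 − 1.5238 = 3.00×10⁻⁴ m
α₁L₁ − α₂L₂ = 9.5×10⁻⁷×1.5238 − 4.9×10⁻⁷×1.5241 = 7.00801×10⁻⁷ m/K
ΔT = 3.00×10⁻⁴ / 7.00801×10⁻⁷ = 428.082 K
T = 11.3 + 428.082 = 439.382 °C

T = 439.4 °C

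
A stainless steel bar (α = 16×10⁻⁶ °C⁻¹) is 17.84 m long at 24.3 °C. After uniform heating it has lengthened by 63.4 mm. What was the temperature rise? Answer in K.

ΔT = 222 K

ΔL = αL₀ΔT ⇒ ΔT = ΔL / (αL₀)
ΔT = 63.4×10⁻³ m / (16×10⁻⁶ × 17.84 m) = 222.11 K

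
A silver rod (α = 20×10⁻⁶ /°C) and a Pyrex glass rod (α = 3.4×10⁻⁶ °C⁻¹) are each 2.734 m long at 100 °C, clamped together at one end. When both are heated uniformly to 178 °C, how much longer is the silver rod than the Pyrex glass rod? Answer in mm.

3.54 mm

ΔT = 78 K
silver: ΔL = 20×10⁻⁶ × 2.734 m × 78 = 4.2650×10⁻³ m = 4.2650 mm
Pyrex glass: ΔL = 3.4×10⁻⁶ × 2.734 m × 78 = 7.2506×10⁻⁴ m = 0.72506 mm
difference = 4.2650 − 0.72506 = 3.53994 mm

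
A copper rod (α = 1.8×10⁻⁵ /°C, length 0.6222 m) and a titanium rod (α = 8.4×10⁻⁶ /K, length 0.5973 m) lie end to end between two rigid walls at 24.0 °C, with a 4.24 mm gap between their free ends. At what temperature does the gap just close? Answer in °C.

α₁L₁ = 1.11996×10⁻⁵ m/K, α₂L₂ = 5.01732×10⁻⁶ m/K → total 1.621692×10⁻⁵ m/K
ΔT = g/(α₁L₁+α₂L₂) = 4.24×10⁻³ / 1.621692×10⁻⁵ = 261.46 K
T = 24.0 + 261.46 = 285.46 °C

T = 285 °C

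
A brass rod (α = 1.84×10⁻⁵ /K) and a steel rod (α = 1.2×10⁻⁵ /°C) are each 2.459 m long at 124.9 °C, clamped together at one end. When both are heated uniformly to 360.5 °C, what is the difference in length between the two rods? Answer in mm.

3.71 mm

ΔT = 235.6 K
brass: ΔL = 1.84×10⁻⁵ × 2.459 m × 235.6 = 1.0660×10⁻² m = 10.660 mm
steel: ΔL = 1.2×10⁻⁵ × 2.459 m × 235.6 = 6.9521×10⁻³ m = 6.9521 mm
difference = 10.660 − 6.9521 = 3.7079 mm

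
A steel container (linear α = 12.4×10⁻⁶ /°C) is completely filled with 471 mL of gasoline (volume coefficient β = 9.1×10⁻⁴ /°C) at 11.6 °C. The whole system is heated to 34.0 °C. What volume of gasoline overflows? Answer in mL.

9.21 mL

The container also expands: β_container ≈ 3α = 3.72×10⁻⁵ /K
Net overflow = V₀(β_liq − 3α_cont)ΔT
β − 3α = 9.10×10⁻⁴ − 3.72×10⁻⁵ = 8.728×10⁻⁴ /K; ΔT = 22.4 K
ΔV = 471 × 8.728×10⁻⁴ × 22.4 = 9.21 mL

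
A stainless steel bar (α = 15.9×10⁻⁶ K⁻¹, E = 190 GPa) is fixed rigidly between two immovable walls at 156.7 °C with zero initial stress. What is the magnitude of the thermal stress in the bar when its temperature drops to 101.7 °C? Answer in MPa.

σ = 166 MPa

Fully constrained: the free strain ε = αΔT is blocked, so σ = Eε = EαΔT.
|ΔT| = 55.0 K
σ = 190×10⁹ × 15.9×10⁻⁶ × 55.0 = 1.66×10⁸ Pa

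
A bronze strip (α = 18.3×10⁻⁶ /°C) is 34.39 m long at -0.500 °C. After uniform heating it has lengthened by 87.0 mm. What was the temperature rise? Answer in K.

ΔL = αL₀ΔT ⇒ ΔT = ΔL / (αL₀)
ΔT = 87.0×10⁻³ m / (18.3×10⁻⁶ × 34.39 m) = 138.24 K

ΔT = 138 K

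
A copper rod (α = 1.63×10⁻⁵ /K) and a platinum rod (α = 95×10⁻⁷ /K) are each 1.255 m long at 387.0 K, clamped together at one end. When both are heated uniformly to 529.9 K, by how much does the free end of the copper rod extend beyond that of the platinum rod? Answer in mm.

1.22 mm

ΔT = 142.9 K
copper: ΔL = 1.63×10⁻⁵ × 1.255 m × 142.9 = 2.9232×10⁻³ m = 2.9232 mm
platinum: ΔL = 95×10⁻⁷ × 1.255 m × 142.9 = 1.7037×10⁻³ m = 1.7037 mm
difference = 2.9232 − 1.7037 = 1.2195 mm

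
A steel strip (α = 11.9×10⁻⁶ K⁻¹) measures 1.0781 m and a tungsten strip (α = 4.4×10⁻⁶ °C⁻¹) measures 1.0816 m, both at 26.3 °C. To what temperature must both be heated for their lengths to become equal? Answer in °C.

T = 460.0 °C

L₁(1 + α₁ΔT) = L₂(1 + α₂ΔT) ⇒ ΔT = (L₂ − L₁)/(α₁L₁ − α₂L₂)
L₂ − L₁ = 1.0816 − 1.0781 = 3.50×10⁻³ m
α₁L₁ − α₂L₂ = 11.9×10⁻⁶×1.0781 − 4.4×10⁻⁶×1.0816 = 8.07035×10⁻⁶ m/K
ΔT = 3.50×10⁻³ / 8.07035×10⁻⁶ = 433.686 K
T = 26.3 + 433.686 = 459.986 °C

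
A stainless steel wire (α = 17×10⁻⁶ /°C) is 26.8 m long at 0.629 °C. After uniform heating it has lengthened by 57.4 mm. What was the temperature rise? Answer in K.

ΔT = 126 K

ΔL = αL₀ΔT ⇒ ΔT = ΔL / (αL₀)
ΔT = 57.4×10⁻³ m / (17×10⁻⁶ × 26.8 m) = 125.99 K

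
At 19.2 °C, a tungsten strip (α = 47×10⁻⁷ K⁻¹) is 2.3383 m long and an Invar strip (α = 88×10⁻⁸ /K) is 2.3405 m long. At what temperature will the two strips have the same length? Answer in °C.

L₁(1 + α₁ΔT) = L₂(1 + α₂ΔT) ⇒ ΔT = (L₂ − L₁)/(α₁L₁ − α₂L₂)
L₂ − L₁ = 2.3405 − 2.3383 = 2.20×10⁻³ m
α₁L₁ − α₂L₂ = 47×10⁻⁷×2.3383 − 88×10⁻⁸×2.3405 = 8.93037×10⁻⁶ m/K
ΔT = 2.20×10⁻³ / 8.93037×10⁻⁶ = 246.350 K
T = 19.2 + 246.350 = 265.550 °C

T = 265.6 °C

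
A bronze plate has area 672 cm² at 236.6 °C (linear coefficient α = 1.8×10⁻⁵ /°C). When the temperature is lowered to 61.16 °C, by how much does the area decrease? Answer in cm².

Area coefficient ≈ 2α; |ΔT| = 175.44 K
ΔA = 2αA₀ΔT = 2(1.8×10⁻⁵)(672)(175.44) = 4.24 cm²

ΔA = 4.24 cm²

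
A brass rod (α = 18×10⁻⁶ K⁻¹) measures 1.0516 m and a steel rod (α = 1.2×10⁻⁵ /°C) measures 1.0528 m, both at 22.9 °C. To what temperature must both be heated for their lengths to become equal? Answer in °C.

T = 213.5 °C

Equal length when α₁L₁ΔT − α₂L₂ΔT = L₂ − L₁ = 1.20×10⁻³ m
α₁L₁ = 1.89288×10⁻⁵, α₂L₂ = 1.26336×10⁻⁵ → Δ(αL) = 6.2952×10⁻⁶ m/K
ΔT = 1.20×10⁻³ / 6.2952×10⁻⁶ = 190.621 K, so T = 22.9 + 190.621 = 213.521 °C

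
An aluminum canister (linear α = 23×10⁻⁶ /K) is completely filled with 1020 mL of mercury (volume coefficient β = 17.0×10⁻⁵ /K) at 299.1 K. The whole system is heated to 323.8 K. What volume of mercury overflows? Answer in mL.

2.54 mL

The canister also expands: β_container ≈ 3α = 6.9×10⁻⁵ /K
Net overflow = V₀(β_liq − 3α_cont)ΔT
β − 3α = 1.70×10⁻⁴ − 6.9×10⁻⁵ = 1.01×10⁻⁴ /K; ΔT = 24.7 K
ΔV = 1020 × 1.01×10⁻⁴ × 24.7 = 2.54 mL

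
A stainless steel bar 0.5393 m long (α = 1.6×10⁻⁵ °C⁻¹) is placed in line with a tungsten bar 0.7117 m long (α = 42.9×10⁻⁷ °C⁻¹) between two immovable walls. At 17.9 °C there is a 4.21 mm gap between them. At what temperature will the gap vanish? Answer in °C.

α₁L₁ = 8.6288×10⁻⁶ m/K, α₂L₂ = 3.053193×10⁻⁶ m/K → total 1.1681993×10⁻⁵ m/K
ΔT = g/(α₁L₁+α₂L₂) = 4.21×10⁻³ / 1.1681993×10⁻⁵ = 360.38 K
T = 17.9 + 360.38 = 378.28 °C

T = 378 °C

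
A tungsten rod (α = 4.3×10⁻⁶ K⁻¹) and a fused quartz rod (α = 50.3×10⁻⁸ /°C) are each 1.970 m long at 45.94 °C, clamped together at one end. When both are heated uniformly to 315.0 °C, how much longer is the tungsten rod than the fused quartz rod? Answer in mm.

ΔT = 269.06 K
tungsten: ΔL = 4.3×10⁻⁶ × 1.970 m × 269.06 = 2.2792×10⁻³ m = 2.2792 mm
fused quartz: ΔL = 50.3×10⁻⁸ × 1.970 m × 269.06 = 2.6661×10⁻⁴ m = 0.26661 mm
difference = 2.2792 − 0.26661 = 2.01259 mm

2.01 mm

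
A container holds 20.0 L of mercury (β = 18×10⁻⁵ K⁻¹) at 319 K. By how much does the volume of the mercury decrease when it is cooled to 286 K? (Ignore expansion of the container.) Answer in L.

|ΔT| = |286 − 319| = 33 K
ΔV = βV₀ΔT = (18×10⁻⁵)(20.0)(33) = 0.119 L

ΔV = 0.119 L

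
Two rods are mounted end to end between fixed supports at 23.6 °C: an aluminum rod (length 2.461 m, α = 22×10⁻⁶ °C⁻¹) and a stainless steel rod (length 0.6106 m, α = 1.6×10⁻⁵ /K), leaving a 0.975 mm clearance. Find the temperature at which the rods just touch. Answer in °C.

α₁L₁ = 5.4142×10⁻⁵ m/K, α₂L₂ = 9.7696×10⁻⁶ m/K → total 6.39116×10⁻⁵ m/K
ΔT = g/(α₁L₁+α₂L₂) = 9.75×10⁻⁴ / 6.39116×10⁻⁵ = 15.255 K
T = 23.6 + 15.255 = 38.855 °C

T = 38.9 °C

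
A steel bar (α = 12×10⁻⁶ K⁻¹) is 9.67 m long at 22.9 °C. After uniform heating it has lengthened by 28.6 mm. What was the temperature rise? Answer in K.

ΔT = 246 K

ΔL = αL₀ΔT ⇒ ΔT = ΔL / (αL₀)
ΔT = 28.6×10⁻³ m / (12×10⁻⁶ × 9.67 m) = 246.47 K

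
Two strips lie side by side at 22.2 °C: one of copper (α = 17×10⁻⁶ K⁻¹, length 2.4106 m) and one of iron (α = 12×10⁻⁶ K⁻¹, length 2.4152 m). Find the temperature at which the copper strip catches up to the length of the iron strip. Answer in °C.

T = 405.6 °C

L₁(1 + α₁ΔT) = L₂(1 + α₂ΔT) ⇒ ΔT = (L₂ − L₁)/(α₁L₁ − α₂L₂)
L₂ − L₁ = 2.4152 − 2.4106 = 4.60×10⁻³ m
α₁L₁ − α₂L₂ = 17×10⁻⁶×2.4106 − 12×10⁻⁶×2.4152 = 1.19978×10⁻⁵ m/K
ΔT = 4.60×10⁻³ / 1.19978×10⁻⁵ = 383.404 K
T = 22.2 + 383.404 = 405.604 °C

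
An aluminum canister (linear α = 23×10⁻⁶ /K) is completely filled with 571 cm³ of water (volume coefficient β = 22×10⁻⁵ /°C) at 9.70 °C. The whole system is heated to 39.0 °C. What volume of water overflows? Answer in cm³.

2.53 cm³

The canister also expands: β_container ≈ 3α = 6.9×10⁻⁵ /K
Net overflow = V₀(β_liq − 3α_cont)ΔT
β − 3α = 2.20×10⁻⁴ − 6.9×10⁻⁵ = 1.51×10⁻⁴ /K; ΔT = 29.30 K
ΔV = 571 × 1.51×10⁻⁴ × 29.30 = 2.53 cm³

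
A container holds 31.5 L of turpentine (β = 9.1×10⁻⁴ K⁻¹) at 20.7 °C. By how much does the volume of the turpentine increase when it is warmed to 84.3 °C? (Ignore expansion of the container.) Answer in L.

ΔV = 1.82 L

|ΔT| = |84.3 − 20.7| = 63.6 K
ΔV = βV₀ΔT = (9.1×10⁻⁴)(31.5)(63.6) = 1.82 L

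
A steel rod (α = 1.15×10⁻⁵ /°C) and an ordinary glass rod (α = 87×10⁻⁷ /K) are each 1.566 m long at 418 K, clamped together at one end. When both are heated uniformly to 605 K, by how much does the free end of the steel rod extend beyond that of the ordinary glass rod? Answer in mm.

ΔT = 187 K
steel: ΔL = 1.15×10⁻⁵ × 1.566 m × 187 = 3.3677×10⁻³ m = 3.3677 mm
ordinary glass: ΔL = 87×10⁻⁷ × 1.566 m × 187 = 2.5477×10⁻³ m = 2.5477 mm
difference = 3.3677 − 2.5477 = 0.8200 mm

0.820 mm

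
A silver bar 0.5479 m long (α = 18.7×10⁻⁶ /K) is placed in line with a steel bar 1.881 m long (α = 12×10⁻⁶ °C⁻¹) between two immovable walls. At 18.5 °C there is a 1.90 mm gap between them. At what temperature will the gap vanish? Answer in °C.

T = 76.4 °C

α₁L₁ = 1.024573×10⁻⁵ m/K, α₂L₂ = 2.2572×10⁻⁵ m/K → total 3.281773×10⁻⁵ m/K
ΔT = g/(α₁L₁+α₂L₂) = 1.90×10⁻³ / 3.281773×10⁻⁵ = 57.896 K
T = 18.5 + 57.896 = 76.396 °C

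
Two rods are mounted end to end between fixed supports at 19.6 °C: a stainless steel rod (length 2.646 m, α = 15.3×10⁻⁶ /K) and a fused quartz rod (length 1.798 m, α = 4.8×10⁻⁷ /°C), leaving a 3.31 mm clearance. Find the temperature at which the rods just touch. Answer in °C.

Gap closes when ΔL₁ + ΔL₂ = 3.31 mm = 3.31×10⁻³ m
(α₁L₁ + α₂L₂)ΔT = g
α₁L₁ + α₂L₂ = 15.3×10⁻⁶×2.646 + 4.8×10⁻⁷×1.798 = 4.134684×10⁻⁵ m/K
ΔT = 3.31×10⁻³ / 4.134684×10⁻⁵ = 80.054 K
T = 19.6 + 80.054 = 99.654 °C

T = 99.7 °C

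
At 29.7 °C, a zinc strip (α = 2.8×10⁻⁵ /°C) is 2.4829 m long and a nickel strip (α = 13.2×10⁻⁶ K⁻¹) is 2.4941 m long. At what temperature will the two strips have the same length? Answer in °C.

T = 335.7 °C

Equal length when α₁L₁ΔT − α₂L₂ΔT = L₂ − L₁ = 1.12×10⁻² m
α₁L₁ = 6.95212×10⁻⁵, α₂L₂ = 3.292212×10⁻⁵ → Δ(αL) = 3.659908×10⁻⁵ m/K
ΔT = 1.12×10⁻² / 3.659908×10⁻⁵ = 306.019 K, so T = 29.7 + 306.019 = 335.719 °C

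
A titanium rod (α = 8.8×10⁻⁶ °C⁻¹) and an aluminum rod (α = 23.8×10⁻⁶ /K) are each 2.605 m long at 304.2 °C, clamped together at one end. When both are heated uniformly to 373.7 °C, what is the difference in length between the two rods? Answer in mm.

2.72 mm

ΔT = 69.5 K
titanium: ΔL = 8.8×10⁻⁶ × 2.605 m × 69.5 = 1.5932×10⁻³ m = 1.5932 mm
aluminum: ΔL = 23.8×10⁻⁶ × 2.605 m × 69.5 = 4.3089×10⁻³ m = 4.3089 mm
difference = 4.3089 − 1.5932 = 2.7157 mm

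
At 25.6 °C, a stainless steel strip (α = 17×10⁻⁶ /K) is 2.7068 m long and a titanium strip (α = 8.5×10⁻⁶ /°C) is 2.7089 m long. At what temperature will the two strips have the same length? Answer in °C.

Equal length when α₁L₁ΔT − α₂L₂ΔT = L₂ − L₁ = 2.10×10⁻³ m
α₁L₁ = 4.60156×10⁻⁵, α₂L₂ = 2.302565×10⁻⁵ → Δ(αL) = 2.298995×10⁻⁵ m/K
ΔT = 2.10×10⁻³ / 2.298995×10⁻⁵ = 91.344 K, so T = 25.6 + 91.344 = 116.944 °C

T = 116.9 °C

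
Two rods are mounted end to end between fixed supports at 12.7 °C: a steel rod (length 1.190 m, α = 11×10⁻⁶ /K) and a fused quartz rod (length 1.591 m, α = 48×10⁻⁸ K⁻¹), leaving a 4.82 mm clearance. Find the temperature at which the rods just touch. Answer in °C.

T = 361 °C

Gap closes when ΔL₁ + ΔL₂ = 4.82 mm = 4.82×10⁻³ m
(α₁L₁ + α₂L₂)ΔT = g
α₁L₁ + α₂L₂ = 11×10⁻⁶×1.190 + 48×10⁻⁸×1.591 = 1.385368×10⁻⁵ m/K
ΔT = 4.82×10⁻³ / 1.385368×10⁻⁵ = 347.92 K
T = 12.7 + 347.92 = 360.62 °C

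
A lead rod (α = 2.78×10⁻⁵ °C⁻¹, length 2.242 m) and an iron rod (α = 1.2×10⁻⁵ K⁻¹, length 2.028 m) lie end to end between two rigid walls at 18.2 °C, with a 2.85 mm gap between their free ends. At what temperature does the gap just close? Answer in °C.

T = 51.1 °C

α₁L₁ = 6.23276×10⁻⁵ m/K, α₂L₂ = 2.4336×10⁻⁵ m/K → total 8.66636×10⁻⁵ m/K
ΔT = g/(α₁L₁+α₂L₂) = 2.85×10⁻³ / 8.66636×10⁻⁵ = 32.886 K
T = 18.2 + 32.886 = 51.086 °C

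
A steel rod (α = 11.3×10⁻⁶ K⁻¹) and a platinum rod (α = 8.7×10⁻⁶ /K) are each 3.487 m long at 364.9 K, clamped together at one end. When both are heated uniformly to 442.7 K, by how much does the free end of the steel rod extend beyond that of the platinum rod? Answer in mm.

0.705 mm

ΔT = 77.8 K
steel: ΔL = 11.3×10⁻⁶ × 3.487 m × 77.8 = 3.0656×10⁻³ m = 3.0656 mm
platinum: ΔL = 8.7×10⁻⁶ × 3.487 m × 77.8 = 2.3602×10⁻³ m = 2.3602 mm
difference = 3.0656 − 2.3602 = 0.7054 mm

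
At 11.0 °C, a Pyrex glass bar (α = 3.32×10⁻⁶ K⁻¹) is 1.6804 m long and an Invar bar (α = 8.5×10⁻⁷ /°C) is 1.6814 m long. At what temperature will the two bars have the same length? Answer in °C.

Equal length when α₁L₁ΔT − α₂L₂ΔT = L₂ − L₁ = 1.00×10⁻³ m
α₁L₁ = 5.578928×10⁻⁶, α₂L₂ = 1.42919×10⁻⁶ → Δ(αL) = 4.149738×10⁻⁶ m/K
ΔT = 1.00×10⁻³ / 4.149738×10⁻⁶ = 240.979 K, so T = 11.0 + 240.979 = 251.979 °C

T = 252.0 °C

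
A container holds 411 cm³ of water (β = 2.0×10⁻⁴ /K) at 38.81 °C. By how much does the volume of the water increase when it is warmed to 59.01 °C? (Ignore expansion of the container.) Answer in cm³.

ΔV = 1.66 cm³

|ΔT| = |59.01 − 38.81| = 20.20 K
ΔV = βV₀ΔT = (2.0×10⁻⁴)(411)(20.20) = 1.66 cm³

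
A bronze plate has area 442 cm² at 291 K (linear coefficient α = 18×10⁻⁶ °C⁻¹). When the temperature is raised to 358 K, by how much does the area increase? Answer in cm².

ΔA = 1.07 cm²

Area coefficient ≈ 2α; |ΔT| = 67 K
ΔA = 2αA₀ΔT = 2(18×10⁻⁶)(442)(67) = 1.07 cm²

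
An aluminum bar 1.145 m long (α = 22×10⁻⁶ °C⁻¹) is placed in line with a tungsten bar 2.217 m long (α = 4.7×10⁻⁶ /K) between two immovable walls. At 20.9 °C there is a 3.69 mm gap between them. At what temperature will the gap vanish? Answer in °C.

α₁L₁ = 2.519×10⁻⁵ m/K, α₂L₂ = 1.04199×10⁻⁵ m/K → total 3.56099×10⁻⁵ m/K
ΔT = g/(α₁L₁+α₂L₂) = 3.69×10⁻³ / 3.56099×10⁻⁵ = 103.62 K
T = 20.9 + 103.62 = 124.52 °C

T = 125 °C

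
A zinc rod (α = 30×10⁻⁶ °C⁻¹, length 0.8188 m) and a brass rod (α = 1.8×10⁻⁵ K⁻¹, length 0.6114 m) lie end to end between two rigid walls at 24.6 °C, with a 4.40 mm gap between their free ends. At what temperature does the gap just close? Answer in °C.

T = 148 °C

Gap closes when ΔL₁ + ΔL₂ = 4.40 mm = 4.40×10⁻³ m
(α₁L₁ + α₂L₂)ΔT = g
α₁L₁ + α₂L₂ = 30×10⁻⁶×0.8188 + 1.8×10⁻⁵×0.6114 = 3.55692×10⁻⁵ m/K
ΔT = 4.40×10⁻³ / 3.55692×10⁻⁵ = 123.70 K
T = 24.6 + 123.70 = 148.30 °C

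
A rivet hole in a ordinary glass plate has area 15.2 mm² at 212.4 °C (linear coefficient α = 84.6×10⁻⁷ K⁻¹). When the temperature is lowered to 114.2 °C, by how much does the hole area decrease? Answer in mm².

ΔA = 0.0253 mm²

Area coefficient ≈ 2α; |ΔT| = 98.2 K
ΔA = 2αA₀ΔT = 2(84.6×10⁻⁷)(15.2)(98.2) = 0.0253 mm²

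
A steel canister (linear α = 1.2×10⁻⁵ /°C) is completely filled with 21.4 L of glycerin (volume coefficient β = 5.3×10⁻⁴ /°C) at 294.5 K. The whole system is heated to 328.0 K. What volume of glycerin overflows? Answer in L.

The canister also expands: β_container ≈ 3α = 3.6×10⁻⁵ /K
Net overflow = V₀(β_liq − 3α_cont)ΔT
β − 3α = 5.30×10⁻⁴ − 3.6×10⁻⁵ = 4.94×10⁻⁴ /K; ΔT = 33.5 K
ΔV = 21.4 × 4.94×10⁻⁴ × 33.5 = 0.354 L

0.354 L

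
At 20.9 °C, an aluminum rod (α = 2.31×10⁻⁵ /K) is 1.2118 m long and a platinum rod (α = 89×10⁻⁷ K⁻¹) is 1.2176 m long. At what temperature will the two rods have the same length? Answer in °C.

Equal length when α₁L₁ΔT − α₂L₂ΔT = L₂ − L₁ = 5.80×10⁻³ m
α₁L₁ = 2.799258×10⁻⁵, α₂L₂ = 1.083664×10⁻⁵ → Δ(αL) = 1.715594×10⁻⁵ m/K
ΔT = 5.80×10⁻³ / 1.715594×10⁻⁵ = 338.075 K, so T = 20.9 + 338.075 = 358.975 °C

T = 359.0 °C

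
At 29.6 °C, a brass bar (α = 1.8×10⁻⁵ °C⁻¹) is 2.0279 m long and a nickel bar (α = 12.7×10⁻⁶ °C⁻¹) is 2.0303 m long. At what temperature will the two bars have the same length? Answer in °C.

Equal length when α₁L₁ΔT − α₂L₂ΔT = L₂ − L₁ = 2.40×10⁻³ m
α₁L₁ = 3.65022×10⁻⁵, α₂L₂ = 2.578481×10⁻⁵ → Δ(αL) = 1.071739×10⁻⁵ m/K
ΔT = 2.40×10⁻³ / 1.071739×10⁻⁵ = 223.935 K, so T = 29.6 + 223.935 = 253.535 °C

T = 253.5 °C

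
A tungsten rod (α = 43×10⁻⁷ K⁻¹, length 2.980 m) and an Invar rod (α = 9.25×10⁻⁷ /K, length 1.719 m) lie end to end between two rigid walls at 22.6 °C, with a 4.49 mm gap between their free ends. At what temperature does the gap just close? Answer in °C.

T = 334 °C

Gap closes when ΔL₁ + ΔL₂ = 4.49 mm = 4.49×10⁻³ m
(α₁L₁ + α₂L₂)ΔT = g
α₁L₁ + α₂L₂ = 43×10⁻⁷×2.980 + 9.25×10⁻⁷×1.719 = 1.4404075×10⁻⁵ m/K
ΔT = 4.49×10⁻³ / 1.4404075×10⁻⁵ = 311.72 K
T = 22.6 + 311.72 = 334.32 °C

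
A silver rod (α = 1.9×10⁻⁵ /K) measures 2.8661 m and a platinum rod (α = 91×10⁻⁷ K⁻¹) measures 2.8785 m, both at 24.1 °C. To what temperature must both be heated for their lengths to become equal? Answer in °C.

L₁(1 + α₁ΔT) = L₂(1 + α₂ΔT) ⇒ ΔT = (L₂ − L₁)/(α₁L₁ − α₂L₂)
L₂ − L₁ = 2.8785 − 2.8661 = 1.24×10⁻² m
α₁L₁ − α₂L₂ = 1.9×10⁻⁵×2.8661 − 91×10⁻⁷×2.8785 = 2.826155×10⁻⁵ m/K
ΔT = 1.24×10⁻² / 2.826155×10⁻⁵ = 438.759 K
T = 24.1 + 438.759 = 462.859 °C

T = 462.9 °C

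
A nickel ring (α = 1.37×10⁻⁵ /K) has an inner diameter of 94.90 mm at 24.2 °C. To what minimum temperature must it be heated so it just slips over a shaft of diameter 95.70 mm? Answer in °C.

Required Δd = 95.70 − 94.90 = 0.80 mm
Δd = αd₀ΔT ⇒ ΔT = Δd/(αd₀) = 0.80 / (1.37×10⁻⁵ × 94.90) = 615.32 K
T_min = 24.2 + 615.32 = 639.52 °C

T = 640 °C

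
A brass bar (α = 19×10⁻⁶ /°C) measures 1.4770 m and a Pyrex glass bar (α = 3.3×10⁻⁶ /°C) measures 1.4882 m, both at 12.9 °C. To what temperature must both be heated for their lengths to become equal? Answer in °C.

T = 496.7 °C

Equal length when α₁L₁ΔT − α₂L₂ΔT = L₂ − L₁ = 1.12×10⁻² m
α₁L₁ = 2.8063×10⁻⁵, α₂L₂ = 4.91106×10⁻⁶ → Δ(αL) = 2.315194×10⁻⁵ m/K
ΔT = 1.12×10⁻² / 2.315194×10⁻⁵ = 483.761 K, so T = 12.9 + 483.761 = 496.661 °C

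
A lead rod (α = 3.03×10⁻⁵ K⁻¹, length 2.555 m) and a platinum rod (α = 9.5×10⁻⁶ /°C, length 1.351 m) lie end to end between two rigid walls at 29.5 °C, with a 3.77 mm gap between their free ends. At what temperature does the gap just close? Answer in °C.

T = 71.3 °C

α₁L₁ = 7.74165×10⁻⁵ m/K, α₂L₂ = 1.28345×10⁻⁵ m/K → total 9.0251×10⁻⁵ m/K
ΔT = g/(α₁L₁+α₂L₂) = 3.77×10⁻³ / 9.0251×10⁻⁵ = 41.772 K
T = 29.5 + 41.772 = 71.272 °C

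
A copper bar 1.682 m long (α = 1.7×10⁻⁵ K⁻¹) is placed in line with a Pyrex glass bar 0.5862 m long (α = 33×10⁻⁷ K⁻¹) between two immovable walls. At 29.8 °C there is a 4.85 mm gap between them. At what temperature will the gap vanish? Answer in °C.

Gap closes when ΔL₁ + ΔL₂ = 4.85 mm = 4.85×10⁻³ m
(α₁L₁ + α₂L₂)ΔT = g
α₁L₁ + α₂L₂ = 1.7×10⁻⁵×1.682 + 33×10⁻⁷×0.5862 = 3.052846×10⁻⁵ m/K
ΔT = 4.85×10⁻³ / 3.052846×10⁻⁵ = 158.87 K
T = 29.8 + 158.87 = 188.67 °C

T = 189 °C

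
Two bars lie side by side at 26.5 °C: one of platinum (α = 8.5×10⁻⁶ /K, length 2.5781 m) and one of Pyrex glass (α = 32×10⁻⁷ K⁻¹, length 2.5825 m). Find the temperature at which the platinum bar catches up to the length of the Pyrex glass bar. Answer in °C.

T = 348.8 °C

Equal length when α₁L₁ΔT − α₂L₂ΔT = L₂ − L₁ = 4.40×10⁻³ m
α₁L₁ = 2.191385×10⁻⁵, α₂L₂ = 8.264×10⁻⁶ → Δ(αL) = 1.364985×10⁻⁵ m/K
ΔT = 4.40×10⁻³ / 1.364985×10⁻⁵ = 322.348 K, so T = 26.5 + 322.348 = 348.848 °C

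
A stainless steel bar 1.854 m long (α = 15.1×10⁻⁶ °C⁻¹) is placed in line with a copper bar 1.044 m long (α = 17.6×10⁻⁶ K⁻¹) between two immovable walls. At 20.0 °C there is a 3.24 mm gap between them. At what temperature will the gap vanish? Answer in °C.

T = 89.9 °C

Gap closes when ΔL₁ + ΔL₂ = 3.24 mm = 3.24×10⁻³ m
(α₁L₁ + α₂L₂)ΔT = g
α₁L₁ + α₂L₂ = 15.1×10⁻⁶×1.854 + 17.6×10⁻⁶×1.044 = 4.63698×10⁻⁵ m/K
ΔT = 3.24×10⁻³ / 4.63698×10⁻⁵ = 69.873 K
T = 20.0 + 69.873 = 89.873 °C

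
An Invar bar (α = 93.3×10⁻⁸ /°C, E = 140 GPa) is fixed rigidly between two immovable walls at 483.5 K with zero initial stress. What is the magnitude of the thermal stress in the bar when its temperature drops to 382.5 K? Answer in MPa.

σ = 13.2 MPa

Fully constrained: the free strain ε = αΔT is blocked, so σ = Eε = EαΔT.
|ΔT| = 101.0 K
σ = 140×10⁹ × 93.3×10⁻⁸ × 101.0 = 1.32×10⁷ Pa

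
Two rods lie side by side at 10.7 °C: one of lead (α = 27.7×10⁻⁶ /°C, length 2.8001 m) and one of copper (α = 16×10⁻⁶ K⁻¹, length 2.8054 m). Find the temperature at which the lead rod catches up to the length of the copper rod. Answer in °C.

T = 172.9 °C

Equal length when α₁L₁ΔT − α₂L₂ΔT = L₂ − L₁ = 5.30×10⁻³ m
α₁L₁ = 7.756277×10⁻⁵, α₂L₂ = 4.48864×10⁻⁵ → Δ(αL) = 3.267637×10⁻⁵ m/K
ΔT = 5.30×10⁻³ / 3.267637×10⁻⁵ = 162.197 K, so T = 10.7 + 162.197 = 172.897 °C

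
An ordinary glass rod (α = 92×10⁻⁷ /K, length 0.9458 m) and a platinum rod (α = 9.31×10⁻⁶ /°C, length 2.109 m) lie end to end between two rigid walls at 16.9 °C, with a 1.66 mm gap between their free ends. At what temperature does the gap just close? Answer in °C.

Gap closes when ΔL₁ + ΔL₂ = 1.66 mm = 1.66×10⁻³ m
(α₁L₁ + α₂L₂)ΔT = g
α₁L₁ + α₂L₂ = 92×10⁻⁷×0.9458 + 9.31×10⁻⁶×2.109 = 2.833615×10⁻⁵ m/K
ΔT = 1.66×10⁻³ / 2.833615×10⁻⁵ = 58.582 K
T = 16.9 + 58.582 = 75.482 °C

T = 75.5 °C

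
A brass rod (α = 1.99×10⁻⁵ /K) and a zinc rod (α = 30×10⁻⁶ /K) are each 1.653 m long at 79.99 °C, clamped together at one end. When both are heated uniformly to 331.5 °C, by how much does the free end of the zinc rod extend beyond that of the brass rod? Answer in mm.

ΔT = 251.51 K
brass: ΔL = 1.99×10⁻⁵ × 1.653 m × 251.51 = 8.2733×10⁻³ m = 8.2733 mm
zinc: ΔL = 30×10⁻⁶ × 1.653 m × 251.51 = 1.2472×10⁻² m = 12.472 mm
difference = 12.472 − 8.2733 = 4.1987 mm

4.20 mm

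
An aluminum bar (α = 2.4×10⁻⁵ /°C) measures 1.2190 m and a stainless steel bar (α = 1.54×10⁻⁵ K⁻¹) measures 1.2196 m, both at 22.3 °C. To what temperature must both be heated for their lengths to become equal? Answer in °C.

L₁(1 + α₁ΔT) = L₂(1 + α₂ΔT) ⇒ ΔT = (L₂ − L₁)/(α₁L₁ − α₂L₂)
L₂ − L₁ = 1.2196 − 1.2190 = 6.00×10⁻⁴ m
α₁L₁ − α₂L₂ = 2.4×10⁻⁵×1.2190 − 1.54×10⁻⁵×1.2196 = 1.047416×10⁻⁵ m/K
ΔT = 6.00×10⁻⁴ / 1.047416×10⁻⁵ = 57.2838 K
T = 22.3 + 57.2838 = 79.5838 °C

T = 79.58 °C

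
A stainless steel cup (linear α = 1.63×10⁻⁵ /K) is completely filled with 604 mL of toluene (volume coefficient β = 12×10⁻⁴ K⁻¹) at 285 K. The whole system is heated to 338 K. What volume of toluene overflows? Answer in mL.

36.8 mL

The cup also expands: β_container ≈ 3α = 4.89×10⁻⁵ /K
Net overflow = V₀(β_liq − 3α_cont)ΔT
β − 3α = 1.20×10⁻³ − 4.89×10⁻⁵ = 1.1511×10⁻³ /K; ΔT = 53 K
ΔV = 604 × 1.1511×10⁻³ × 53 = 36.8 mL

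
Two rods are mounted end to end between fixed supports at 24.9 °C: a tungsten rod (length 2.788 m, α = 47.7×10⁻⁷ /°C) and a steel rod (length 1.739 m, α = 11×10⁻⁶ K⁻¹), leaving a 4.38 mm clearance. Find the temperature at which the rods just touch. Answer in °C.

T = 160 °C

α₁L₁ = 1.329876×10⁻⁵ m/K, α₂L₂ = 1.9129×10⁻⁵ m/K → total 3.242776×10⁻⁵ m/K
ΔT = g/(α₁L₁+α₂L₂) = 4.38×10⁻³ / 3.242776×10⁻⁵ = 135.07 K
T = 24.9 + 135.07 = 159.97 °C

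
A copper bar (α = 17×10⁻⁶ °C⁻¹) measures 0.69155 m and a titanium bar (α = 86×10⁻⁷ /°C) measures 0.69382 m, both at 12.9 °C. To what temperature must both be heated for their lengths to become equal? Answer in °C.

T = 405.0 °C

L₁(1 + α₁ΔT) = L₂(1 + α₂ΔT) ⇒ ΔT = (L₂ − L₁)/(α₁L₁ − α₂L₂)
L₂ − L₁ = 0.69382 − 0.69155 = 2.27×10⁻³ m
α₁L₁ − α₂L₂ = 17×10⁻⁶×0.69155 − 86×10⁻⁷×0.69382 = 5.789498×10⁻⁶ m/K
ΔT = 2.27×10⁻³ / 5.789498×10⁻⁶ = 392.089 K
T = 12.9 + 392.089 = 404.989 °C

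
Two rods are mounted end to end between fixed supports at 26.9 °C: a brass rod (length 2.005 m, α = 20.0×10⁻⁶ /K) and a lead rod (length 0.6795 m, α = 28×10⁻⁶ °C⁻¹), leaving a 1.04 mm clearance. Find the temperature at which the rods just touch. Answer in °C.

T = 44.5 °C

Gap closes when ΔL₁ + ΔL₂ = 1.04 mm = 1.04×10⁻³ m
(α₁L₁ + α₂L₂)ΔT = g
α₁L₁ + α₂L₂ = 20.0×10⁻⁶×2.005 + 28×10⁻⁶×0.6795 = 5.9126×10⁻⁵ m/K
ΔT = 1.04×10⁻³ / 5.9126×10⁻⁵ = 17.590 K
T = 26.9 + 17.590 = 44.490 °C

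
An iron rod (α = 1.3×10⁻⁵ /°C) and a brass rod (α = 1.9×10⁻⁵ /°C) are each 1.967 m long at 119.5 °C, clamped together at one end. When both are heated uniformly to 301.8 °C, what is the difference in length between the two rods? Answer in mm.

ΔT = 182.3 K
iron: ΔL = 1.3×10⁻⁵ × 1.967 m × 182.3 = 4.6616×10⁻³ m = 4.6616 mm
brass: ΔL = 1.9×10⁻⁵ × 1.967 m × 182.3 = 6.8131×10⁻³ m = 6.8131 mm
difference = 6.8131 − 4.6616 = 2.1515 mm

2.15 mm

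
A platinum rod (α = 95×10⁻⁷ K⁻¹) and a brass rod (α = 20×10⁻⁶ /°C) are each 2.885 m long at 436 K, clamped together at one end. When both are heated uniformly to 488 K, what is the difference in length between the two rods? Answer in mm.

1.58 mm

ΔT = 52 K
platinum: ΔL = 95×10⁻⁷ × 2.885 m × 52 = 1.4252×10⁻³ m = 1.4252 mm
brass: ΔL = 20×10⁻⁶ × 2.885 m × 52 = 3.0004×10⁻³ m = 3.0004 mm
difference = 3.0004 − 1.4252 = 1.5752 mm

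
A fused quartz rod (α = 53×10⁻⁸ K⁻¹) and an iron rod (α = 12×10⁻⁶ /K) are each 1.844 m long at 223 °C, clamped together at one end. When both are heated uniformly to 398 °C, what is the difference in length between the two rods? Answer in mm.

3.70 mm

ΔT = 175 K
fused quartz: ΔL = 53×10⁻⁸ × 1.844 m × 175 = 1.7103×10⁻⁴ m = 0.17103 mm
iron: ΔL = 12×10⁻⁶ × 1.844 m × 175 = 3.8724×10⁻³ m = 3.8724 mm
difference = 3.8724 − 0.17103 = 3.70137 mm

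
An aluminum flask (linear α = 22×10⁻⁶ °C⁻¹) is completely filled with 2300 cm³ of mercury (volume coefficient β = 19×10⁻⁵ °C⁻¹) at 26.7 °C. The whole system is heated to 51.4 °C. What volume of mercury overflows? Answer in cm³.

7.04 cm³

The flask also expands: β_container ≈ 3α = 6.6×10⁻⁵ /K
Net overflow = V₀(β_liq − 3α_cont)ΔT
β − 3α = 1.90×10⁻⁴ − 6.6×10⁻⁵ = 1.24×10⁻⁴ /K; ΔT = 24.7 K
ΔV = 2300 × 1.24×10⁻⁴ × 24.7 = 7.04 cm³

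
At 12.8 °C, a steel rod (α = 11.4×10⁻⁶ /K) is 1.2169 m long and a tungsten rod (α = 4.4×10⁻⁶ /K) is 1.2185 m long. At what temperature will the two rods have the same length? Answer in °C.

T = 200.8 °C

Equal length when α₁L₁ΔT − α₂L₂ΔT = L₂ − L₁ = 1.60×10⁻³ m
α₁L₁ = 1.387266×10⁻⁵, α₂L₂ = 5.3614×10⁻⁶ → Δ(αL) = 8.51126×10⁻⁶ m/K
ΔT = 1.60×10⁻³ / 8.51126×10⁻⁶ = 187.986 K, so T = 12.8 + 187.986 = 200.786 °C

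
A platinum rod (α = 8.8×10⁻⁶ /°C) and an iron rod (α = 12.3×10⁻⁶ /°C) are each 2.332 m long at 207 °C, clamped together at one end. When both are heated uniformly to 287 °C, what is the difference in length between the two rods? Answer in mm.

ΔT = 80 K
platinum: ΔL = 8.8×10⁻⁶ × 2.332 m × 80 = 1.6417×10⁻³ m = 1.6417 mm
iron: ΔL = 12.3×10⁻⁶ × 2.332 m × 80 = 2.2947×10⁻³ m = 2.2947 mm
difference = 2.2947 − 1.6417 = 0.6530 mm

0.653 mm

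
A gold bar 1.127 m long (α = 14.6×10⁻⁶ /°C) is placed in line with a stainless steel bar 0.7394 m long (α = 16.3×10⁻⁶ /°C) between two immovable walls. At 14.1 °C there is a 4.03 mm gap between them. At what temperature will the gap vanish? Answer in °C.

T = 155 °C

α₁L₁ = 1.64542×10⁻⁵ m/K, α₂L₂ = 1.205222×10⁻⁵ m/K → total 2.850642×10⁻⁵ m/K
ΔT = g/(α₁L₁+α₂L₂) = 4.03×10⁻³ / 2.850642×10⁻⁵ = 141.37 K
T = 14.1 + 141.37 = 155.47 °C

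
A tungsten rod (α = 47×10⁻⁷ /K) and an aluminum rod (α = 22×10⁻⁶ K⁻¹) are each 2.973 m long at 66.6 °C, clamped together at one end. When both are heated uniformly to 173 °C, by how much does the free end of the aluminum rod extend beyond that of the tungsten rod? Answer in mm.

5.47 mm

ΔT = 106.4 K
tungsten: ΔL = 47×10⁻⁷ × 2.973 m × 106.4 = 1.4867×10⁻³ m = 1.4867 mm
aluminum: ΔL = 22×10⁻⁶ × 2.973 m × 106.4 = 6.9592×10⁻³ m = 6.9592 mm
difference = 6.9592 − 1.4867 = 5.4725 mm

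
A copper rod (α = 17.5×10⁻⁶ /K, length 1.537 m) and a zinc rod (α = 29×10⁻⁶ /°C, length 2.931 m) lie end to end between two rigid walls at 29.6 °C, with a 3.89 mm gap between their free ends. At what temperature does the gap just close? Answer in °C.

T = 64.4 °C

Gap closes when ΔL₁ + ΔL₂ = 3.89 mm = 3.89×10⁻³ m
(α₁L₁ + α₂L₂)ΔT = g
α₁L₁ + α₂L₂ = 17.5×10⁻⁶×1.537 + 29×10⁻⁶×2.931 = 1.118965×10⁻⁴ m/K
ΔT = 3.89×10⁻³ / 1.118965×10⁻⁴ = 34.764 K
T = 29.6 + 34.764 = 64.364 °C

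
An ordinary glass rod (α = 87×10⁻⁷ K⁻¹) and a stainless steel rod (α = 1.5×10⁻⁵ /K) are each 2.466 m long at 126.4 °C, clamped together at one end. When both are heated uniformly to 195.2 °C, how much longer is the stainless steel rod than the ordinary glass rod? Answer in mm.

ΔT = 68.8 K
ordinary glass: ΔL = 87×10⁻⁷ × 2.466 m × 68.8 = 1.4760×10⁻³ m = 1.4760 mm
stainless steel: ΔL = 1.5×10⁻⁵ × 2.466 m × 68.8 = 2.5449×10⁻³ m = 2.5449 mm
difference = 2.5449 − 1.4760 = 1.0689 mm

1.07 mm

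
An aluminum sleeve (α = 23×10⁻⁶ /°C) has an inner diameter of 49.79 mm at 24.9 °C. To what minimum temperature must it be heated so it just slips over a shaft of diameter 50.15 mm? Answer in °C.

Required Δd = 50.15 − 49.79 = 0.36 mm
Δd = αd₀ΔT ⇒ ΔT = Δd/(αd₀) = 0.36 / (23×10⁻⁶ × 49.79) = 314.36 K
T_min = 24.9 + 314.36 = 339.26 °C

T = 339 °C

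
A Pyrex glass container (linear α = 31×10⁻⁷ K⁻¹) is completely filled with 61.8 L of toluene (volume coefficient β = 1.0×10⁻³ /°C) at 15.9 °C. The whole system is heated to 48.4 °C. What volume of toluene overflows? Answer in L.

The container also expands: β_container ≈ 3α = 9.3×10⁻⁶ /K
Net overflow = V₀(β_liq − 3α_cont)ΔT
β − 3α = 1.00×10⁻³ − 9.3×10⁻⁶ = 9.907×10⁻⁴ /K; ΔT = 32.5 K
ΔV = 61.8 × 9.907×10⁻⁴ × 32.5 = 1.99 L

1.99 L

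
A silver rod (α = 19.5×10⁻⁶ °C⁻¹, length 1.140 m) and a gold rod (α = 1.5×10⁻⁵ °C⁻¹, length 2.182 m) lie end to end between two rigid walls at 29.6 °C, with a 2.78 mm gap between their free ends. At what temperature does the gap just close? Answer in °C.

Gap closes when ΔL₁ + ΔL₂ = 2.78 mm = 2.78×10⁻³ m
(α₁L₁ + α₂L₂)ΔT = g
α₁L₁ + α₂L₂ = 19.5×10⁻⁶×1.140 + 1.5×10⁻⁵×2.182 = 5.496×10⁻⁵ m/K
ΔT = 2.78×10⁻³ / 5.496×10⁻⁵ = 50.582 K
T = 29.6 + 50.582 = 80.182 °C

T = 80.2 °C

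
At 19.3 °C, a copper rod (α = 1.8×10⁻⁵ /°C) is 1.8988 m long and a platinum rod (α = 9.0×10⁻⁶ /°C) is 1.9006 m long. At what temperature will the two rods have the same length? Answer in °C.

L₁(1 + α₁ΔT) = L₂(1 + α₂ΔT) ⇒ ΔT = (L₂ − L₁)/(α₁L₁ − α₂L₂)
L₂ − L₁ = 1.9006 − 1.8988 = 1.80×10⁻³ m
α₁L₁ − α₂L₂ = 1.8×10⁻⁵×1.8988 − 9.0×10⁻⁶×1.9006 = 1.7073×10⁻⁵ m/K
ΔT = 1.80×10⁻³ / 1.7073×10⁻⁵ = 105.430 K
T = 19.3 + 105.430 = 124.730 °C

T = 124.7 °C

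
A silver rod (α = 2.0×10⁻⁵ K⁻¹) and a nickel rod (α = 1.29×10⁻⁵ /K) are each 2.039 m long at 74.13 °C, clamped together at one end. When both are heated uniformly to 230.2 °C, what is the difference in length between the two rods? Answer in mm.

2.26 mm

ΔT = 156.07 K
silver: ΔL = 2.0×10⁻⁵ × 2.039 m × 156.07 = 6.3645×10⁻³ m = 6.3645 mm
nickel: ΔL = 1.29×10⁻⁵ × 2.039 m × 156.07 = 4.1051×10⁻³ m = 4.1051 mm
difference = 6.3645 − 4.1051 = 2.2594 mm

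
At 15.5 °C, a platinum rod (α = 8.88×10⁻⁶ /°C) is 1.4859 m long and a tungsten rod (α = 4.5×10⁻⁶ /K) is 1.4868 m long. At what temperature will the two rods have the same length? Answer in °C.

T = 153.9 °C

Equal length when α₁L₁ΔT − α₂L₂ΔT = L₂ − L₁ = 9.00×10⁻⁴ m
α₁L₁ = 1.3194792×10⁻⁵, α₂L₂ = 6.6906×10⁻⁶ → Δ(αL) = 6.504192×10⁻⁶ m/K
ΔT = 9.00×10⁻⁴ / 6.504192×10⁻⁶ = 138.372 K, so T = 15.5 + 138.372 = 153.872 °C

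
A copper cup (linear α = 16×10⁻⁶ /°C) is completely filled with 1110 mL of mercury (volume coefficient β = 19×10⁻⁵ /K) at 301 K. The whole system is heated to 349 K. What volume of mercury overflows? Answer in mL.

7.57 mL

The cup also expands: β_container ≈ 3α = 4.8×10⁻⁵ /K
Net overflow = V₀(β_liq − 3α_cont)ΔT
β − 3α = 1.90×10⁻⁴ − 4.8×10⁻⁵ = 1.42×10⁻⁴ /K; ΔT = 48 K
ΔV = 1110 × 1.42×10⁻⁴ × 48 = 7.57 mL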